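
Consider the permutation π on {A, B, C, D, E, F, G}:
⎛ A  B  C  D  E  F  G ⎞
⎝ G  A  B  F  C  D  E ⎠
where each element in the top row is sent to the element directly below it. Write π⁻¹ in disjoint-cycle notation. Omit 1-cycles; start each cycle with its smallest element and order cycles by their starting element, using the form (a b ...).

First write π in disjoint cycles: (A G E C B)(D F).
Reversing each cycle (and rotating so the smallest element leads) gives π⁻¹ = (A B C E G)(D F).

(A B C E G)(D F)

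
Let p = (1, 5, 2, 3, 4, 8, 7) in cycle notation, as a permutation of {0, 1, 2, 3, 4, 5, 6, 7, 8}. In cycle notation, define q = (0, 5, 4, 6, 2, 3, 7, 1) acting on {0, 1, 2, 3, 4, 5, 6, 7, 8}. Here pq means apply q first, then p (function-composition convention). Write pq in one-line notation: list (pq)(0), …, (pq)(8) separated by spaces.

(pq)(x) = p(q(x)). Computing each image: p(q(0)) = p(5) = 2, p(q(1)) = p(0) = 0, p(q(2)) = p(3) = 4, p(q(3)) = p(7) = 1, p(q(4)) = p(6) = 6, p(q(5)) = p(4) = 8, p(q(6)) = p(2) = 3, p(q(7)) = p(1) = 5, p(q(8)) = p(8) = 7.
Hence pq = [2 0 4 1 6 8 3 5 7].

2 0 4 1 6 8 3 5 7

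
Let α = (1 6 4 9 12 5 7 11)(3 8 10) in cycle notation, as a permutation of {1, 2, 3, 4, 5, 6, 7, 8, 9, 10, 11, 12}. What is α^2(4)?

12

4 lies in the 8-cycle (1 6 4 9 12 5 7 11).
Stepping 2 places around the cycle: 4 → 9 → 12.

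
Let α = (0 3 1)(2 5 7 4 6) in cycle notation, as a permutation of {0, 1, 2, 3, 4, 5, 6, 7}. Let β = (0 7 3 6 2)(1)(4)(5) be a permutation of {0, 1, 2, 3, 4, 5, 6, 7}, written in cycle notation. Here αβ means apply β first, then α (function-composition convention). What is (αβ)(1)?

0

First apply β: β(1) = 1, then α(1) = 0. Thus (αβ)(1) = 0.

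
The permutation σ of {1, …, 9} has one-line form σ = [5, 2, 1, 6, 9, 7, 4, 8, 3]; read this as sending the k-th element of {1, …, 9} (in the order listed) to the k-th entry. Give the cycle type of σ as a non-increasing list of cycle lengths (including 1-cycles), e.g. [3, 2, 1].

The disjoint cycles are (1 5 9 3)(2)(4 6 7)(8), with lengths 4, 3, 1, 1 in non-increasing order.

[4, 3, 1, 1]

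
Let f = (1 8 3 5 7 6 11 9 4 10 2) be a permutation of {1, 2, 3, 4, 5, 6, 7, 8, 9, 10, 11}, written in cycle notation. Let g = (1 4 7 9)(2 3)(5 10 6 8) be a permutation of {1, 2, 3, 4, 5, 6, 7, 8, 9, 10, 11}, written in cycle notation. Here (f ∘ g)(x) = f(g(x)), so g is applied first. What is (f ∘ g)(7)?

4

g(7) = 9, then f(9) = 4; composing gives (f ∘ g)(7) = 4.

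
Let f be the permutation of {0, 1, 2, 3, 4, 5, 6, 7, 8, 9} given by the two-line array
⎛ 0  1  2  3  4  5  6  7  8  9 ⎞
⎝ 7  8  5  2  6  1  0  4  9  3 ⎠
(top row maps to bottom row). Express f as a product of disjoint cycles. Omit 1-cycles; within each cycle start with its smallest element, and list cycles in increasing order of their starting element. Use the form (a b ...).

From 0: 0 → 7 → 4 → 6 → 0, closing the cycle (0 7 4 6).
Repeating from the next unused element and collecting all non-trivial cycles gives (0 7 4 6)(1 8 9 3 2 5).

(0 7 4 6)(1 8 9 3 2 5)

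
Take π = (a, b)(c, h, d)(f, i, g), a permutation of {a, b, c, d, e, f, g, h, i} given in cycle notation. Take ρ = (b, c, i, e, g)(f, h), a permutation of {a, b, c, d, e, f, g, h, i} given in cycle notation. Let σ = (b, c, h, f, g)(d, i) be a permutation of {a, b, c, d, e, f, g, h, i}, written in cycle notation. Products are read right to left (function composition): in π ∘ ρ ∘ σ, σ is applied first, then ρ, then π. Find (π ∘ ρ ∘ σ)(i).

Chase i: σ(i) = d; ρ(d) = d; π(d) = c. Hence (π ∘ ρ ∘ σ)(i) = c.

c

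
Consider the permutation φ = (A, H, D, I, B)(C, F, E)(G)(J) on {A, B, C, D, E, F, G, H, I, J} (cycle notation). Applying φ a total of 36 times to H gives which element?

D

H lies in the 5-cycle (A, H, D, I, B).
On a 5-cycle, φ^5 is the identity, so φ^36 = φ^1 there (36 ≡ 1 mod 5).
Advancing 1 step from H: H → D.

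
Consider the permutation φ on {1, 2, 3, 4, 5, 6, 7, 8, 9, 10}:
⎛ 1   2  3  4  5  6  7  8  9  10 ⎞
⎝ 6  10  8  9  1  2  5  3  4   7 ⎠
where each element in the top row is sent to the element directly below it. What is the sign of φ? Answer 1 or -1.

In disjoint-cycle form the cycle lengths are 6, 2, 2.
A cycle of length ℓ contributes ℓ−1 transpositions, so φ is a product of 5 + 1 + 1 = 7 transpositions — odd.

-1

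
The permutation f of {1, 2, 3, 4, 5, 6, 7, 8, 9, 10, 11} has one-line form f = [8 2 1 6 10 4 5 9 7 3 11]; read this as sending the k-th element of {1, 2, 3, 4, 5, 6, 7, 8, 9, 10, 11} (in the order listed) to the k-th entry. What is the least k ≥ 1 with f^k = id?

The disjoint-cycle form of f has cycle lengths 7, 2, 1, 1.
The order is lcm(7, 2) = 14.

14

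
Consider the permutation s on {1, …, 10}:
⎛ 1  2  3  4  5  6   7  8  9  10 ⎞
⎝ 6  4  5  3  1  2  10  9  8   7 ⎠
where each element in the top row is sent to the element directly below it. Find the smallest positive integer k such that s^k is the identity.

6

The disjoint-cycle form of s has cycle lengths 6, 2, 2.
Since disjoint cycles commute, ord(s) = lcm(6, 2, 2) = 6.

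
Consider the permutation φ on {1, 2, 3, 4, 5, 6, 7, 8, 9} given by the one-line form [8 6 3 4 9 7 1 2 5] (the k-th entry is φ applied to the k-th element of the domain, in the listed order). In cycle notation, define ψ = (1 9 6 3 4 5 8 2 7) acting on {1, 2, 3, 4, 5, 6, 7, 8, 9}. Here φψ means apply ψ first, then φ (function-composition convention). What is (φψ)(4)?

9

(φψ)(4) = φ(ψ(4)). ψ(4) = 5, then φ(5) = 9. So (φψ)(4) = 9.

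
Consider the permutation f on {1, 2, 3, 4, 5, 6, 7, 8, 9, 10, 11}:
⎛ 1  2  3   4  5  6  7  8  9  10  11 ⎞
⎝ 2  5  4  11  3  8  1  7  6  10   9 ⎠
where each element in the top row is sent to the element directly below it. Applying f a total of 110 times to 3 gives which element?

Tracing 3 → 4 → … returns to 3 after 10 steps, so 3 lies in a 10-cycle (1, 2, 5, 3, 4, 11, 9, 6, 8, 7).
Since the cycle has length 10, f^110 acts on it the same as f^0 (110 mod 10 = 0).
So f^110(3) = 3.

3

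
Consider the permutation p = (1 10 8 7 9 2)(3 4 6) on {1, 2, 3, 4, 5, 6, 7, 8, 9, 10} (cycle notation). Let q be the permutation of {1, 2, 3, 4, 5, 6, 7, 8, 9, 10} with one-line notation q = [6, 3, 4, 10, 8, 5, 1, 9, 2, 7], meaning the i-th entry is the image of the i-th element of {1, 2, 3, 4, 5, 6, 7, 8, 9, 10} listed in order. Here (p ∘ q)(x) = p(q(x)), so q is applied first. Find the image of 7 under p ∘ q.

First apply q: q(7) = 1, then p(1) = 10. Thus (p ∘ q)(7) = 10.

10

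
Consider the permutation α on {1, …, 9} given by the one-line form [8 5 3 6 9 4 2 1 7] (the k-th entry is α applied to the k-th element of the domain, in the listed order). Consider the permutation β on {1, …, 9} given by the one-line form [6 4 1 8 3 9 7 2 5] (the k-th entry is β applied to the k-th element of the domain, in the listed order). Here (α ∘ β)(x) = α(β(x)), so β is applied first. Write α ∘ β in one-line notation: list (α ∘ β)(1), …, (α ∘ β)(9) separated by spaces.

For each element, apply β then α: 1 → 6 → 4; 2 → 4 → 6; 3 → 1 → 8; 4 → 8 → 1; 5 → 3 → 3; 6 → 9 → 7; 7 → 7 → 2; 8 → 2 → 5; 9 → 5 → 9.
So α ∘ β in one-line form is 4 6 8 1 3 7 2 5 9.

4 6 8 1 3 7 2 5 9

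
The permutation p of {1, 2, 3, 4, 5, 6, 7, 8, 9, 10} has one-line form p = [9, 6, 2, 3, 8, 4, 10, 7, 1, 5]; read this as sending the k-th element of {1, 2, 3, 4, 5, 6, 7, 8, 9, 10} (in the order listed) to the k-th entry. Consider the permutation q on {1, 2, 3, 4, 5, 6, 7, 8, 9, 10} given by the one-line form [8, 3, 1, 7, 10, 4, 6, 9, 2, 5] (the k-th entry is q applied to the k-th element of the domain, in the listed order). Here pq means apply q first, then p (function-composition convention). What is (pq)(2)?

2

(pq)(2) = p(q(2)). q(2) = 3, then p(3) = 2. So (pq)(2) = 2.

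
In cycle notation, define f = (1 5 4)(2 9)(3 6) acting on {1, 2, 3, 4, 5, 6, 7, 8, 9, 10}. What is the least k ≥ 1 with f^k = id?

The disjoint cycles have lengths 3, 2, 2, 1, 1, 1.
Since disjoint cycles commute, ord(f) = lcm(3, 2, 2) = 6.

6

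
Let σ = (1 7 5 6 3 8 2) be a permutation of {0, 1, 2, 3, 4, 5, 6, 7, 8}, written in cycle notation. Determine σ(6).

3

In the cycle (1 7 5 6 3 8 2), 6 is followed by 3, so σ(6) = 3.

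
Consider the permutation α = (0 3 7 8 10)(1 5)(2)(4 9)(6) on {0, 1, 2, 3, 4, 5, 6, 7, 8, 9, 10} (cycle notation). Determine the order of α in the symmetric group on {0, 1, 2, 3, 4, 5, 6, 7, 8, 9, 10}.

The cycle type of α is (5, 2, 2, 1, 1).
Since disjoint cycles commute, ord(α) = lcm(5, 2, 2) = 10.

10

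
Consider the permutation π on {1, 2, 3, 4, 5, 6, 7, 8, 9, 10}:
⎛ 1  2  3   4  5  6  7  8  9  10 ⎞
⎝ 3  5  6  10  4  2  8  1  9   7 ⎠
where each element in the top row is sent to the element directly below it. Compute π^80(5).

2

Tracing 5 → 4 → … returns to 5 after 9 steps, so 5 lies in a 9-cycle (1, 3, 6, 2, 5, 4, 10, 7, 8).
Powers repeat with period 9 on this cycle, and 80 mod 9 = 8, so π^80(5) = π^8(5).
Stepping 8 places around the cycle: 5 → 4 → 10 → 7 → 8 → 1 → 3 → 6 → 2.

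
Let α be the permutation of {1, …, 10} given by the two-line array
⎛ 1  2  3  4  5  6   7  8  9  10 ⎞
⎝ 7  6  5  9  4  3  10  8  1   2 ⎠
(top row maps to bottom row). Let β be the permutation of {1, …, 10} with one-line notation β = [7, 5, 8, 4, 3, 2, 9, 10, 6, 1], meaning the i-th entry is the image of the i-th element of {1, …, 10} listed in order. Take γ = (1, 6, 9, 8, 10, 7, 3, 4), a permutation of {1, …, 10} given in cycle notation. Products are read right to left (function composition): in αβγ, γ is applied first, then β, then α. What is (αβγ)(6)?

3

(αβγ)(6) = α(β(γ(6))). γ(6) = 9, then β(9) = 6, then α(6) = 3, so the result is 3.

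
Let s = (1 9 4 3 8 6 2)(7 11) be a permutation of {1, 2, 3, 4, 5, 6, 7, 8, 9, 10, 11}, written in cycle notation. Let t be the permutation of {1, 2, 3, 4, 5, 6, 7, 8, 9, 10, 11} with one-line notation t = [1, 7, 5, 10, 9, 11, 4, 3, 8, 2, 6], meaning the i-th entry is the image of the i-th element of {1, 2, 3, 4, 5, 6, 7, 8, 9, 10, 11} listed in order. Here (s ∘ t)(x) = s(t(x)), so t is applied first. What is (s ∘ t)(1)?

First apply t: t(1) = 1, then s(1) = 9. Thus (s ∘ t)(1) = 9.

9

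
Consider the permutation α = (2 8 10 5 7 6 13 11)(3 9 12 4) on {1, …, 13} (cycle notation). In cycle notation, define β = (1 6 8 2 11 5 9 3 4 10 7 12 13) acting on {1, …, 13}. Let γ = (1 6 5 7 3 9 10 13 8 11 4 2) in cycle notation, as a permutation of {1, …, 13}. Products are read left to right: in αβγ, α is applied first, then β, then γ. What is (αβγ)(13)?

(αβγ)(13) = γ(β(α(13))). α(13) = 11, then β(11) = 5, then γ(5) = 7, so the result is 7.

7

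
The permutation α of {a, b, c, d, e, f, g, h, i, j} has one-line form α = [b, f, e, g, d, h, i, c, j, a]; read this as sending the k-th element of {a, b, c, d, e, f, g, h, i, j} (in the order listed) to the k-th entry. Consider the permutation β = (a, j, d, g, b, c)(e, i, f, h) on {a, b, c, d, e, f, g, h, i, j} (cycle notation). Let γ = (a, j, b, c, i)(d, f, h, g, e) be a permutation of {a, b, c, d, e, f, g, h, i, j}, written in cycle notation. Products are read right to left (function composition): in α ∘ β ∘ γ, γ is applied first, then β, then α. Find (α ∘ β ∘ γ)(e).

Apply the permutations in order: γ(e) = d, then β(d) = g, then α(g) = i. So (α ∘ β ∘ γ)(e) = i.

i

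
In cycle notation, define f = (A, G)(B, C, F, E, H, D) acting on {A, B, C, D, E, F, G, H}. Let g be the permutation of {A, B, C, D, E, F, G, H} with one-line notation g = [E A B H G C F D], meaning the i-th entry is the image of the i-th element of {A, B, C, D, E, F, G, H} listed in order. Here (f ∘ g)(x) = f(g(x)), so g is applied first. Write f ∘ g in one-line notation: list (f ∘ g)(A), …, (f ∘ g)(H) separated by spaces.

(f ∘ g)(x) = f(g(x)). Computing each image: f(g(A)) = f(E) = H, f(g(B)) = f(A) = G, f(g(C)) = f(B) = C, f(g(D)) = f(H) = D, f(g(E)) = f(G) = A, f(g(F)) = f(C) = F, f(g(G)) = f(F) = E, f(g(H)) = f(D) = B.
Hence f ∘ g = [H G C D A F E B].

H G C D A F E B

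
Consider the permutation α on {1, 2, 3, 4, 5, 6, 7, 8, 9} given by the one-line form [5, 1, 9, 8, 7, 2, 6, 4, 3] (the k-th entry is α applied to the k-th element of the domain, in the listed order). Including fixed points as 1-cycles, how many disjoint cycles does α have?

The cycle decomposition is (1 5 7 6 2)(3 9)(4 8), which has 3 cycles (counting 1-cycles).

3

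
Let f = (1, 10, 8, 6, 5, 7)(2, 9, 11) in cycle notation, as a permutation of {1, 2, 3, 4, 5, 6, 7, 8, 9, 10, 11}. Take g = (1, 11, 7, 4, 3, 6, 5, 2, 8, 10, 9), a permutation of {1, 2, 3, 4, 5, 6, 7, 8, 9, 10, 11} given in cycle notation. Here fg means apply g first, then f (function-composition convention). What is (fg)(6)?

g(6) = 5, then f(5) = 7; composing gives (fg)(6) = 7.

7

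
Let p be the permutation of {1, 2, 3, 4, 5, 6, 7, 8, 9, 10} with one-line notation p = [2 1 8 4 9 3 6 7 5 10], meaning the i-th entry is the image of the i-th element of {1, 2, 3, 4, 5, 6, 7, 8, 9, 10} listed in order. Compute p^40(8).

Tracing 8 → 7 → … returns to 8 after 4 steps, so 8 lies in a 4-cycle (3, 8, 7, 6).
On a 4-cycle, p^4 is the identity, so p^40 = p^0 there (40 ≡ 0 mod 4).
So p^40(8) = 8.

8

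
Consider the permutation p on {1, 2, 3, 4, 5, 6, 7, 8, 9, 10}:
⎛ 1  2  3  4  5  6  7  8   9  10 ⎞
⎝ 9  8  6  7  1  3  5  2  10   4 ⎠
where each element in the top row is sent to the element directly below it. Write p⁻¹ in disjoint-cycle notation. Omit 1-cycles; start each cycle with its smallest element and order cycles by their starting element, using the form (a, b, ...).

First write p in disjoint cycles: (1, 9, 10, 4, 7, 5)(2, 8)(3, 6).
The inverse reverses every cycle; in canonical form, p⁻¹ = (1, 5, 7, 4, 10, 9)(2, 8)(3, 6).

(1, 5, 7, 4, 10, 9)(2, 8)(3, 6)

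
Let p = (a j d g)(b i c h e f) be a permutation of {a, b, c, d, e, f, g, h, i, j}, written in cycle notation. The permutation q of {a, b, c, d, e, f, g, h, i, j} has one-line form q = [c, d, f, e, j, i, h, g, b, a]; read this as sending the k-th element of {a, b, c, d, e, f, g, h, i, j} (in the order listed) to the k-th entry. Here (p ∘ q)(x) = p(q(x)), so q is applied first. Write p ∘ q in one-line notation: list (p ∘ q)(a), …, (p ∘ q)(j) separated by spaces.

h g b f d c e a i j

For each element, apply q then p: a → c → h; b → d → g; c → f → b; d → e → f; e → j → d; f → i → c; g → h → e; h → g → a; i → b → i; j → a → j.
So p ∘ q in one-line form is h g b f d c e a i j.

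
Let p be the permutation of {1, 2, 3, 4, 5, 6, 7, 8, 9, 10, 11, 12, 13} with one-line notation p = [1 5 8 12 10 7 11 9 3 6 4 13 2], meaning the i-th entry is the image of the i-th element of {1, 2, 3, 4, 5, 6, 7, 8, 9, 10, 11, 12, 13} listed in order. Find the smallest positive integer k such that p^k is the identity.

The disjoint-cycle form of p has cycle lengths 9, 3, 1.
Since disjoint cycles commute, ord(p) = lcm(9, 3) = 9.

9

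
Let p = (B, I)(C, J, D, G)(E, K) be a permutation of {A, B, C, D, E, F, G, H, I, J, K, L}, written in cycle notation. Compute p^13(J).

J lies in the 4-cycle (C, J, D, G).
Since the cycle has length 4, p^13 acts on it the same as p^1 (13 mod 4 = 1).
Advancing 1 step from J: J → D.

D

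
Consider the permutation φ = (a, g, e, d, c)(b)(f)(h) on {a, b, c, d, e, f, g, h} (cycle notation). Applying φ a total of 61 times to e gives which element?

e lies in the 5-cycle (a, g, e, d, c).
Since the cycle has length 5, φ^61 acts on it the same as φ^1 (61 mod 5 = 1).
Advancing 1 step from e: e → d.

d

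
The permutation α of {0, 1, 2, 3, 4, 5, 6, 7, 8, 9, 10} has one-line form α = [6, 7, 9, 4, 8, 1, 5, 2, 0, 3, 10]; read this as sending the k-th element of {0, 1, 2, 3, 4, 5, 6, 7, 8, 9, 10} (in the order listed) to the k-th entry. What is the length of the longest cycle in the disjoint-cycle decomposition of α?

10

Decomposing into disjoint cycles gives (0 6 5 1 7 2 9 3 4 8); the longest has length 10.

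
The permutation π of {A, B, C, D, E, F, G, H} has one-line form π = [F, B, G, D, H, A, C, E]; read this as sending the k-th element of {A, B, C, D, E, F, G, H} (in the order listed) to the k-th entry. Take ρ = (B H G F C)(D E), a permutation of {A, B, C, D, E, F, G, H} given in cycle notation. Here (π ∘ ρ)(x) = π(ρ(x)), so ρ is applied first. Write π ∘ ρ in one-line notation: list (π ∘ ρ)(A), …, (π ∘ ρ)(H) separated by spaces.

F E B H D G A C

Chase each element through ρ then π: A → A → F; B → H → E; C → B → B; D → E → H; E → D → D; F → C → G; G → F → A; H → G → C.
Collecting the images, π ∘ ρ = [F E B H D G A C].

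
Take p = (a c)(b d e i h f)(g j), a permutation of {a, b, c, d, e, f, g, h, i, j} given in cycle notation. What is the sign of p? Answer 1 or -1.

-1

The cycle lengths are 6, 2, 2.
A cycle is odd iff its length is even; p has 3 even-length cycles, so sgn(p) = (−1)^3 and p is odd.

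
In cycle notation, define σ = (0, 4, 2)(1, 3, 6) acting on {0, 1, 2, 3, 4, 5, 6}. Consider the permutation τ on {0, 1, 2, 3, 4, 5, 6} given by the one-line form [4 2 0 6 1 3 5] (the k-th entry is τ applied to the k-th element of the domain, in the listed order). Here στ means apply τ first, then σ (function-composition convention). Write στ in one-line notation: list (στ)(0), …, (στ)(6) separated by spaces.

2 0 4 1 3 6 5

Chase each element through τ then σ: 0 → 4 → 2; 1 → 2 → 0; 2 → 0 → 4; 3 → 6 → 1; 4 → 1 → 3; 5 → 3 → 6; 6 → 5 → 5.
Collecting the images, στ = [2 0 4 1 3 6 5].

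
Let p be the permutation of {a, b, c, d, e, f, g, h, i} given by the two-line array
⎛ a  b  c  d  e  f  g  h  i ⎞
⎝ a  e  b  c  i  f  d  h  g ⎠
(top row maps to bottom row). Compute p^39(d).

Tracing d → c → … returns to d after 6 steps, so d lies in a 6-cycle (b, e, i, g, d, c).
Powers repeat with period 6 on this cycle, and 39 mod 6 = 3, so p^39(d) = p^3(d).
Advancing 3 steps from d: d → c → b → e.

e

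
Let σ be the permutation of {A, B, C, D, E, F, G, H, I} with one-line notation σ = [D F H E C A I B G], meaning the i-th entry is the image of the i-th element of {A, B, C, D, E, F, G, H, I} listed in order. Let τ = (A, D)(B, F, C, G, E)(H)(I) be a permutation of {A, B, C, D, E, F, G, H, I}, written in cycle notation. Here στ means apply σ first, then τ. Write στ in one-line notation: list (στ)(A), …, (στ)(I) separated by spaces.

A C H B G D I F E

Chase each element through σ then τ: A → D → A; B → F → C; C → H → H; D → E → B; E → C → G; F → A → D; G → I → I; H → B → F; I → G → E.
So στ in one-line form is A C H B G D I F E.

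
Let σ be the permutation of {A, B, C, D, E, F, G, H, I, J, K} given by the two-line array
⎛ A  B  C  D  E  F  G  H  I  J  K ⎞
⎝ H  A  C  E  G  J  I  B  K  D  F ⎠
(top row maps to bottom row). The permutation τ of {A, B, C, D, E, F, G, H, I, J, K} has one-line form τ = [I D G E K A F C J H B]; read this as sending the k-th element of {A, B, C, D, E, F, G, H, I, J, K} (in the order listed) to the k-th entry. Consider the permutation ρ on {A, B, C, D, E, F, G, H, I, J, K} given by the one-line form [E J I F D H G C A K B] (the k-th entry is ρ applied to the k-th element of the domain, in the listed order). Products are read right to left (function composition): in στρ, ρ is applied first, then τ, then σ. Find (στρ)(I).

(στρ)(I) = σ(τ(ρ(I))). ρ(I) = A, then τ(A) = I, then σ(I) = K, so the result is K.

K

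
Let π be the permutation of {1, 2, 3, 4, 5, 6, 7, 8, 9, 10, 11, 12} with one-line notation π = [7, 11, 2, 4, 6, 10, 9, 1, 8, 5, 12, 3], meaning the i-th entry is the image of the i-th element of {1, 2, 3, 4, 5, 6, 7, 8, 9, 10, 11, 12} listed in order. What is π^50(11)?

Tracing 11 → 12 → … returns to 11 after 4 steps, so 11 lies in a 4-cycle (2 11 12 3).
On a 4-cycle, π^4 is the identity, so π^50 = π^2 there (50 ≡ 2 mod 4).
Stepping 2 places around the cycle: 11 → 12 → 3.

3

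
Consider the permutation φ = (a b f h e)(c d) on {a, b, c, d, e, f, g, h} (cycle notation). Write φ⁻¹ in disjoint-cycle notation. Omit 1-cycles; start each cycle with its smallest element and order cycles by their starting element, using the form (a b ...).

(a e h f b)(c d)

The inverse reverses each cycle.
After reversing and putting each cycle's least element first, φ⁻¹ = (a e h f b)(c d).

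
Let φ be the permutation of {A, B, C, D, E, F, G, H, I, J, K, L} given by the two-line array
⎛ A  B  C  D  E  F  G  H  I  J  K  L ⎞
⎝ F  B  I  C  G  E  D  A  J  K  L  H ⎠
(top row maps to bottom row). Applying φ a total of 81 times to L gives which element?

Tracing L → H → … returns to L after 11 steps, so L lies in an 11-cycle (A F E G D C I J K L H).
Powers repeat with period 11 on this cycle, and 81 mod 11 = 4, so φ^81(L) = φ^4(L).
Advancing 4 steps from L: L → H → A → F → E.

E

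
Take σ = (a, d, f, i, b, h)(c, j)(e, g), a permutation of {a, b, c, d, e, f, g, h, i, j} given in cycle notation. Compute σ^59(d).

a

d lies in the 6-cycle (a, d, f, i, b, h).
Since the cycle has length 6, σ^59 acts on it the same as σ^5 (59 mod 6 = 5).
Stepping 5 places around the cycle: d → f → i → b → h → a.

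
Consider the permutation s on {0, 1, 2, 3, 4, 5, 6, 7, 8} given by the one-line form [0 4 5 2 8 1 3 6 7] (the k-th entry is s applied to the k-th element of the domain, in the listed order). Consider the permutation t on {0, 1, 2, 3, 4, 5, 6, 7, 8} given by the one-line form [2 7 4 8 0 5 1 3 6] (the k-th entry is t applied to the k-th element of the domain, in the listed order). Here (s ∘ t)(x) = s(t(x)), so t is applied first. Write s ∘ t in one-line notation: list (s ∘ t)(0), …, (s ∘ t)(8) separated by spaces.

5 6 8 7 0 1 4 2 3

(s ∘ t)(x) = s(t(x)). Computing each image: s(t(0)) = s(2) = 5, s(t(1)) = s(7) = 6, s(t(2)) = s(4) = 8, s(t(3)) = s(8) = 7, s(t(4)) = s(0) = 0, s(t(5)) = s(5) = 1, s(t(6)) = s(1) = 4, s(t(7)) = s(3) = 2, s(t(8)) = s(6) = 3.
Hence s ∘ t = [5 6 8 7 0 1 4 2 3].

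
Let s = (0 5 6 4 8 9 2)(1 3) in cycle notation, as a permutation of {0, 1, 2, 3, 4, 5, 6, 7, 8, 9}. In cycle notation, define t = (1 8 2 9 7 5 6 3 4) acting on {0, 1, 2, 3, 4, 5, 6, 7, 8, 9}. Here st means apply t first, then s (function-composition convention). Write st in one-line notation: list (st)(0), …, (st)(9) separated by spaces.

(st)(x) = s(t(x)). Computing each image: s(t(0)) = s(0) = 5, s(t(1)) = s(8) = 9, s(t(2)) = s(9) = 2, s(t(3)) = s(4) = 8, s(t(4)) = s(1) = 3, s(t(5)) = s(6) = 4, s(t(6)) = s(3) = 1, s(t(7)) = s(5) = 6, s(t(8)) = s(2) = 0, s(t(9)) = s(7) = 7.
Hence st = [5 9 2 8 3 4 1 6 0 7].

5 9 2 8 3 4 1 6 0 7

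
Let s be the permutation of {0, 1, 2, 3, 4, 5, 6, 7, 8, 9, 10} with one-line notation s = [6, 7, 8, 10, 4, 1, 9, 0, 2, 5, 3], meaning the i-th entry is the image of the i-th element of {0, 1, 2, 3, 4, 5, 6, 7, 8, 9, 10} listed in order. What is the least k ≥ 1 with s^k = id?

6

The disjoint-cycle form of s has cycle lengths 6, 2, 2, 1.
The order is lcm(6, 2, 2) = 6.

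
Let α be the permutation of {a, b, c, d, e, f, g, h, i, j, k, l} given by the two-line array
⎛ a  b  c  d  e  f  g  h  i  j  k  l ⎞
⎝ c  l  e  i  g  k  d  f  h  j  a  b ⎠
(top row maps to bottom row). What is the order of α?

Decomposing into disjoint cycles gives cycle lengths 9, 2, 1.
The order of α is the least common multiple of its cycle lengths: lcm(9, 2) = 18.

18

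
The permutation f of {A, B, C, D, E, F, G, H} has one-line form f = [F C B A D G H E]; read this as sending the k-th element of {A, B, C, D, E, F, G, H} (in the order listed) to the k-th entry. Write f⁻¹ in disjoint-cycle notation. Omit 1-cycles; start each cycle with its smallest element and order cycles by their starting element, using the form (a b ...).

First write f in disjoint cycles: (A F G H E D)(B C).
The inverse reverses every cycle; in canonical form, f⁻¹ = (A D E H G F)(B C).

(A D E H G F)(B C)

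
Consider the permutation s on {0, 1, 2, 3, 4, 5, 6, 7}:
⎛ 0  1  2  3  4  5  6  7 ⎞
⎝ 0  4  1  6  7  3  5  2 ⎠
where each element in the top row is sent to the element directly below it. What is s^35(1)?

2

Tracing 1 → 4 → … returns to 1 after 4 steps, so 1 lies in a 4-cycle (1 4 7 2).
On a 4-cycle, s^4 is the identity, so s^35 = s^3 there (35 ≡ 3 mod 4).
Advancing 3 steps from 1: 1 → 4 → 7 → 2.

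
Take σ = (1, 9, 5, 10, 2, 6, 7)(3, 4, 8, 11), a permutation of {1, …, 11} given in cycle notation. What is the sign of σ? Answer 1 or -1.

The cycle lengths are 7, 4.
A cycle of length ℓ contributes ℓ−1 transpositions, so σ is a product of 6 + 3 = 9 transpositions — odd.

-1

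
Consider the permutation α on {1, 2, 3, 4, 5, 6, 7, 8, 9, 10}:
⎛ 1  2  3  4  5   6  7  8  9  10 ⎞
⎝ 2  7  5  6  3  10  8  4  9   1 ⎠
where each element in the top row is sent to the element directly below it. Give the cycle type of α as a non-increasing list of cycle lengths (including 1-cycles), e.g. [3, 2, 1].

The disjoint cycles are (1 2 7 8 4 6 10)(3 5)(9), with lengths 7, 2, 1 in non-increasing order.

[7, 2, 1]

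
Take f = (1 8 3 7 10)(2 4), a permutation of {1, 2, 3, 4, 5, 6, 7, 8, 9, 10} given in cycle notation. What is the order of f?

10

The cycle type of f is (5, 2, 1, 1, 1).
Since disjoint cycles commute, ord(f) = lcm(5, 2) = 10.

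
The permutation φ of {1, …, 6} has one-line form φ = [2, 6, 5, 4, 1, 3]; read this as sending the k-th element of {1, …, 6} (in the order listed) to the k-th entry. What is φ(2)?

6

2 is element number 2 of the domain, and entry number 2 of the one-line form is 6, so φ(2) = 6.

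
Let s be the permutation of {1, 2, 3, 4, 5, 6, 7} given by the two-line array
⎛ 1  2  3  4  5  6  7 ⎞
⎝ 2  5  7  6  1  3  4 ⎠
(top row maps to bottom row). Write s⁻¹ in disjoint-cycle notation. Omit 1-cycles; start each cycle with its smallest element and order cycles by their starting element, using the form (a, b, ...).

(1, 5, 2)(3, 6, 4, 7)

First write s in disjoint cycles: (1, 2, 5)(3, 7, 4, 6).
The inverse reverses every cycle; in canonical form, s⁻¹ = (1, 5, 2)(3, 6, 4, 7).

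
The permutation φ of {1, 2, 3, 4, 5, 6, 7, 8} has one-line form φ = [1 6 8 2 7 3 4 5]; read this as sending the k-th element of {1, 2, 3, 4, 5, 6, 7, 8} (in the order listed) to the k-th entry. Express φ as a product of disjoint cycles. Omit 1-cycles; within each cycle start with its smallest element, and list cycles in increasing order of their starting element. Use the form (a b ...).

Iterating φ from 2 gives 2 → 6 → 3 → 8 → 5 → 7 → 4 → 2; that is the 7-cycle (2 6 3 8 5 7 4).
Repeating from the next unused element and collecting all non-trivial cycles gives (2 6 3 8 5 7 4).

(2 6 3 8 5 7 4)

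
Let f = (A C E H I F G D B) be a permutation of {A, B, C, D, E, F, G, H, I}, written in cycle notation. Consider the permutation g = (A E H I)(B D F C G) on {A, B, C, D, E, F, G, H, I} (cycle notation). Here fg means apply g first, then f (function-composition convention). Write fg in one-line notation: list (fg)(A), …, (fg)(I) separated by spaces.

(fg)(x) = f(g(x)). Computing each image: f(g(A)) = f(E) = H, f(g(B)) = f(D) = B, f(g(C)) = f(G) = D, f(g(D)) = f(F) = G, f(g(E)) = f(H) = I, f(g(F)) = f(C) = E, f(g(G)) = f(B) = A, f(g(H)) = f(I) = F, f(g(I)) = f(A) = C.
Hence fg = [H B D G I E A F C].

H B D G I E A F C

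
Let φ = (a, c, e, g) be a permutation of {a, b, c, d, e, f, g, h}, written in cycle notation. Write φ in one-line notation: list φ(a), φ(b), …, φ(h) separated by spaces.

c b e d g f a h

Image by image: a→c, b→b, c→e, d→d, e→g, f→f, g→a, h→h.
So the one-line form is c b e d g f a h.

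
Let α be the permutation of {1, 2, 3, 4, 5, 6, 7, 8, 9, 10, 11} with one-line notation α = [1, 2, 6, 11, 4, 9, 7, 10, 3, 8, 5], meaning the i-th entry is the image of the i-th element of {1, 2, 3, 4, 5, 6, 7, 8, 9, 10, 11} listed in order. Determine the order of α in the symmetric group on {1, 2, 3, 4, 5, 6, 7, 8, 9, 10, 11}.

6

Writing α as disjoint cycles, the cycle lengths are 3, 3, 2, 1, 1, 1.
The order of α is the least common multiple of its cycle lengths: lcm(3, 3, 2) = 6.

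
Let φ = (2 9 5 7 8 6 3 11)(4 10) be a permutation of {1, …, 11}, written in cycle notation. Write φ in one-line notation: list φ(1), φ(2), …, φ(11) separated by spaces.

Each element maps to the next entry in its cycle (wrapping to the front): 1↦1, 2↦9, 3↦11, 4↦10, 5↦7, 6↦3, 7↦8, 8↦6, 9↦5, 10↦4, 11↦2.
Listing these in domain order gives 1 9 11 10 7 3 8 6 5 4 2.

1 9 11 10 7 3 8 6 5 4 2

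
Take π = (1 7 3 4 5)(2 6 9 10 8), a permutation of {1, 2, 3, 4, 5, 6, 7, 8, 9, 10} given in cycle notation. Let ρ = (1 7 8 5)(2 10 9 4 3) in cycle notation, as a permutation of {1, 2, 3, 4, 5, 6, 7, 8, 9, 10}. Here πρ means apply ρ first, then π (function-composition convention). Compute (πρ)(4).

4

ρ(4) = 3, then π(3) = 4; composing gives (πρ)(4) = 4.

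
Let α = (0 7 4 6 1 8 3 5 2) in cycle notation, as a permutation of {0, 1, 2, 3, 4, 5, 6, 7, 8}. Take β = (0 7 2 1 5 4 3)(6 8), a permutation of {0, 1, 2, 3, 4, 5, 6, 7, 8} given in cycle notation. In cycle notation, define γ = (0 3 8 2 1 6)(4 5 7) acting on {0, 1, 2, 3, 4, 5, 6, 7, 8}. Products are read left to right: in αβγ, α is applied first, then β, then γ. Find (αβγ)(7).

8

Chase 7: α(7) = 4; β(4) = 3; γ(3) = 8. Hence (αβγ)(7) = 8.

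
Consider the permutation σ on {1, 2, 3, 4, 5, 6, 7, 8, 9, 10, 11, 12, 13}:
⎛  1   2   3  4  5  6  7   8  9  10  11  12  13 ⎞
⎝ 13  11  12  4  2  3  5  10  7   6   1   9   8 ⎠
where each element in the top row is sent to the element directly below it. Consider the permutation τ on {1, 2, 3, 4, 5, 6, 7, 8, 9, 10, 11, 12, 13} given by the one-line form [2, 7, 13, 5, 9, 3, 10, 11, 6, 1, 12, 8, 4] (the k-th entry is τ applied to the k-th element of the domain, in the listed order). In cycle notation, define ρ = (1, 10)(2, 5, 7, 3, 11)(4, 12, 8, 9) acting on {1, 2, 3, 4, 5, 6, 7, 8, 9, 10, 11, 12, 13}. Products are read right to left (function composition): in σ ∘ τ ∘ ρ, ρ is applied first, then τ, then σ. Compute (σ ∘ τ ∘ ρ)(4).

10

Apply the permutations in order: ρ(4) = 12, then τ(12) = 8, then σ(8) = 10. So (σ ∘ τ ∘ ρ)(4) = 10.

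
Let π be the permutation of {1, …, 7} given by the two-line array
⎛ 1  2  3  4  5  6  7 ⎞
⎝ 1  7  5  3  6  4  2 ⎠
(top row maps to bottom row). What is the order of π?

4

Decomposing into disjoint cycles gives cycle lengths 4, 2, 1.
The order is lcm(4, 2) = 4.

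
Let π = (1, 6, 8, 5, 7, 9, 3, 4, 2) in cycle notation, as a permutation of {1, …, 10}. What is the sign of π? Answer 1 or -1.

The cycle lengths are 9, 1.
A cycle of length ℓ contributes ℓ−1 transpositions, so π is a product of 8 transpositions — even.

1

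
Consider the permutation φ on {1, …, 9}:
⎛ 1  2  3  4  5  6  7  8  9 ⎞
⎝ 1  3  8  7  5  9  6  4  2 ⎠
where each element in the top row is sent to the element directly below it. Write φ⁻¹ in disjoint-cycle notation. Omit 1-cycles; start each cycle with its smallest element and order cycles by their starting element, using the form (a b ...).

First write φ in disjoint cycles: (2 3 8 4 7 6 9).
The inverse reverses every cycle; in canonical form, φ⁻¹ = (2 9 6 7 4 8 3).

(2 9 6 7 4 8 3)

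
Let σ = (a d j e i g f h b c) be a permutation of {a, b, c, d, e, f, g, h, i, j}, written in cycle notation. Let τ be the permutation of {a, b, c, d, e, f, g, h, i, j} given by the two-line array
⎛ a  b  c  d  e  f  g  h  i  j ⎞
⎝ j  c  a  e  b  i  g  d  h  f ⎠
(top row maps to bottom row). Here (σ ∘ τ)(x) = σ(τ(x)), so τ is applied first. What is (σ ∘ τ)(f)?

First apply τ: τ(f) = i, then σ(i) = g. Thus (σ ∘ τ)(f) = g.

g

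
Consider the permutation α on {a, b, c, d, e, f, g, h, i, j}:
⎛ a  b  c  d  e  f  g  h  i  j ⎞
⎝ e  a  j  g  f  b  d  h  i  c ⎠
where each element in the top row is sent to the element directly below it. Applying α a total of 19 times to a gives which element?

Tracing a → e → … returns to a after 4 steps, so a lies in a 4-cycle (a e f b).
Powers repeat with period 4 on this cycle, and 19 mod 4 = 3, so α^19(a) = α^3(a).
Stepping 3 places around the cycle: a → e → f → b.

b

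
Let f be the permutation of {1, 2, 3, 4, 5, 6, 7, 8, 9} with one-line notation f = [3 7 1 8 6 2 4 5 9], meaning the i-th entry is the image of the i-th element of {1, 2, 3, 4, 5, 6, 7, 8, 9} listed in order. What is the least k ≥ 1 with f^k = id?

6

The disjoint-cycle form of f has cycle lengths 6, 2, 1.
The order is lcm(6, 2) = 6.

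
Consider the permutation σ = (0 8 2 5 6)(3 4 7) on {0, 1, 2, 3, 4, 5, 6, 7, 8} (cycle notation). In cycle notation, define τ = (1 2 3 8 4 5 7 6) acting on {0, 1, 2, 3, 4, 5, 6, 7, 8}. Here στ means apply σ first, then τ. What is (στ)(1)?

2

(στ)(1) = τ(σ(1)). σ(1) = 1, then τ(1) = 2. So (στ)(1) = 2.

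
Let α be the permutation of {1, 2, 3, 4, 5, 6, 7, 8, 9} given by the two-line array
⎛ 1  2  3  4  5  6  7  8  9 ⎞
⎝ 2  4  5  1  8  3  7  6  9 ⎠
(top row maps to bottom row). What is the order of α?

12

The disjoint-cycle form of α has cycle lengths 4, 3, 1, 1.
The order of α is the least common multiple of its cycle lengths: lcm(4, 3) = 12.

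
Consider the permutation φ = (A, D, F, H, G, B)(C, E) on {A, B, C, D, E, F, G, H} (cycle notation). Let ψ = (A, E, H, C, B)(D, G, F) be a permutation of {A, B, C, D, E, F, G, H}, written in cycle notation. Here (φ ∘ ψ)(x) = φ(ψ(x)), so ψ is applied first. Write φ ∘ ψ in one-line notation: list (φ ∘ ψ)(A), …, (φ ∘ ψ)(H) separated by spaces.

(φ ∘ ψ)(x) = φ(ψ(x)). Computing each image: φ(ψ(A)) = φ(E) = C, φ(ψ(B)) = φ(A) = D, φ(ψ(C)) = φ(B) = A, φ(ψ(D)) = φ(G) = B, φ(ψ(E)) = φ(H) = G, φ(ψ(F)) = φ(D) = F, φ(ψ(G)) = φ(F) = H, φ(ψ(H)) = φ(C) = E.
Hence φ ∘ ψ = [C D A B G F H E].

C D A B G F H E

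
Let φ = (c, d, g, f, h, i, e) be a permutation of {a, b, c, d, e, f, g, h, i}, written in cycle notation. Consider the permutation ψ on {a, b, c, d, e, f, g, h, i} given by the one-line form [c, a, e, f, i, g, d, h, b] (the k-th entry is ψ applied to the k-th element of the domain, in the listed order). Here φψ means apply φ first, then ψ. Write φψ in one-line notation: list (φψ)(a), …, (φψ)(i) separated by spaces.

Chase each element through φ then ψ: a → a → c; b → b → a; c → d → f; d → g → d; e → c → e; f → h → h; g → f → g; h → i → b; i → e → i.
So φψ in one-line form is c a f d e h g b i.

c a f d e h g b i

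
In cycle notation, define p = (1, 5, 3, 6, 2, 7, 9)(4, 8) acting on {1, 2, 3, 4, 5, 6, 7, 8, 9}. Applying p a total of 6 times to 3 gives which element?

3 lies in the 7-cycle (1, 5, 3, 6, 2, 7, 9).
Stepping 6 places around the cycle: 3 → 6 → 2 → 7 → 9 → 1 → 5.

5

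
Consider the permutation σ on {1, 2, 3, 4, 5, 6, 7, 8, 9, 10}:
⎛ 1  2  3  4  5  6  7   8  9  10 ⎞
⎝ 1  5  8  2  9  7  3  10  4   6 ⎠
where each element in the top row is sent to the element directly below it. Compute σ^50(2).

9

Tracing 2 → 5 → … returns to 2 after 4 steps, so 2 lies in a 4-cycle (2, 5, 9, 4).
Since the cycle has length 4, σ^50 acts on it the same as σ^2 (50 mod 4 = 2).
Stepping 2 places around the cycle: 2 → 5 → 9.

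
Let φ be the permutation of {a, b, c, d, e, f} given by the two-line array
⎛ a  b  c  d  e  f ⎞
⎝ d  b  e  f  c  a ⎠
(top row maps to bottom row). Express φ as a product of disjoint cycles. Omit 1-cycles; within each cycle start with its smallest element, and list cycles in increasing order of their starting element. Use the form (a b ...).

(a d f)(c e)

Start at a and follow images: a → d → f → a, giving the cycle (a d f).
Repeating from the next unused element and collecting all non-trivial cycles gives (a d f)(c e).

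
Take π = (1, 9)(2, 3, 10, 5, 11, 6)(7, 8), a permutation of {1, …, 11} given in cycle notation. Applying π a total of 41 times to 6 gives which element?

11

6 lies in the 6-cycle (2, 3, 10, 5, 11, 6).
Since the cycle has length 6, π^41 acts on it the same as π^5 (41 mod 6 = 5).
Advancing 5 steps from 6: 6 → 2 → 3 → 10 → 5 → 11.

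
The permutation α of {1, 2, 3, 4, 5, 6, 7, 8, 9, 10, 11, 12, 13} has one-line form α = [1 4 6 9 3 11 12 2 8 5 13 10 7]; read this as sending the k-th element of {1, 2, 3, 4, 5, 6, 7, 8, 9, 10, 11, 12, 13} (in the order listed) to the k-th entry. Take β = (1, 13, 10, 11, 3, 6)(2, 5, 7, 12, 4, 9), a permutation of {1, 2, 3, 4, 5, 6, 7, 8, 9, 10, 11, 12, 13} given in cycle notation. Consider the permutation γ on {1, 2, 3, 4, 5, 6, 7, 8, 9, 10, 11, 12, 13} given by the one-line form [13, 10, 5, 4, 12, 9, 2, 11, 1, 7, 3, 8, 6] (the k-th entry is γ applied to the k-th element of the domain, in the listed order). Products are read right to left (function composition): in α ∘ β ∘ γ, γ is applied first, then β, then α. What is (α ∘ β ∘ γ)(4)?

8

(α ∘ β ∘ γ)(4) = α(β(γ(4))). γ(4) = 4, then β(4) = 9, then α(9) = 8, so the result is 8.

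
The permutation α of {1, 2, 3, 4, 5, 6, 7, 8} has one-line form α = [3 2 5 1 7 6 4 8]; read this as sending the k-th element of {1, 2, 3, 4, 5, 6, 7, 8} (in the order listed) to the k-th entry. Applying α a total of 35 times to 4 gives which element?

4

Tracing 4 → 1 → … returns to 4 after 5 steps, so 4 lies in a 5-cycle (1 3 5 7 4).
Since the cycle has length 5, α^35 acts on it the same as α^0 (35 mod 5 = 0).
So α^35(4) = 4.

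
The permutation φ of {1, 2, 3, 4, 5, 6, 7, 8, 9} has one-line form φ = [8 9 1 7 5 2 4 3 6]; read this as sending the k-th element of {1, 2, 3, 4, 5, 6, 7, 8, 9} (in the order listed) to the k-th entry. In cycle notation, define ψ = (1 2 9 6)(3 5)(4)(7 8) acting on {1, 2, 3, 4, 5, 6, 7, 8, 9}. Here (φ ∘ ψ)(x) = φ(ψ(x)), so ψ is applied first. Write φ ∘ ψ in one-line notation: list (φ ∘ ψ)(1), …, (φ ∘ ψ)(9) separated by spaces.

9 6 5 7 1 8 3 4 2

(φ ∘ ψ)(x) = φ(ψ(x)). Computing each image: φ(ψ(1)) = φ(2) = 9, φ(ψ(2)) = φ(9) = 6, φ(ψ(3)) = φ(5) = 5, φ(ψ(4)) = φ(4) = 7, φ(ψ(5)) = φ(3) = 1, φ(ψ(6)) = φ(1) = 8, φ(ψ(7)) = φ(8) = 3, φ(ψ(8)) = φ(7) = 4, φ(ψ(9)) = φ(6) = 2.
Hence φ ∘ ψ = [9 6 5 7 1 8 3 4 2].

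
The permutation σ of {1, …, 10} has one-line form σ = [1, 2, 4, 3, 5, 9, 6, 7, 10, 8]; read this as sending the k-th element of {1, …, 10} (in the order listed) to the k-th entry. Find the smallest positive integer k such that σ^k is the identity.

Decomposing into disjoint cycles gives cycle lengths 5, 2, 1, 1, 1.
The order of σ is the least common multiple of its cycle lengths: lcm(5, 2) = 10.

10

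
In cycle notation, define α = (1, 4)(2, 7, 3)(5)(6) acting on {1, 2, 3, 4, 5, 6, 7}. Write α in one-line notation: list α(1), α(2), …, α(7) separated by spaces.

4 7 2 1 5 6 3

Image by image: 1→4, 2→7, 3→2, 4→1, 5→5, 6→6, 7→3.
Listing these in domain order gives 4 7 2 1 5 6 3.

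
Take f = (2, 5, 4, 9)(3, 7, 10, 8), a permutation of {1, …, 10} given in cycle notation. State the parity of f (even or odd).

even

The cycle lengths are 4, 4, 1, 1.
A cycle of length ℓ contributes ℓ−1 transpositions, so f is a product of 3 + 3 = 6 transpositions — even.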